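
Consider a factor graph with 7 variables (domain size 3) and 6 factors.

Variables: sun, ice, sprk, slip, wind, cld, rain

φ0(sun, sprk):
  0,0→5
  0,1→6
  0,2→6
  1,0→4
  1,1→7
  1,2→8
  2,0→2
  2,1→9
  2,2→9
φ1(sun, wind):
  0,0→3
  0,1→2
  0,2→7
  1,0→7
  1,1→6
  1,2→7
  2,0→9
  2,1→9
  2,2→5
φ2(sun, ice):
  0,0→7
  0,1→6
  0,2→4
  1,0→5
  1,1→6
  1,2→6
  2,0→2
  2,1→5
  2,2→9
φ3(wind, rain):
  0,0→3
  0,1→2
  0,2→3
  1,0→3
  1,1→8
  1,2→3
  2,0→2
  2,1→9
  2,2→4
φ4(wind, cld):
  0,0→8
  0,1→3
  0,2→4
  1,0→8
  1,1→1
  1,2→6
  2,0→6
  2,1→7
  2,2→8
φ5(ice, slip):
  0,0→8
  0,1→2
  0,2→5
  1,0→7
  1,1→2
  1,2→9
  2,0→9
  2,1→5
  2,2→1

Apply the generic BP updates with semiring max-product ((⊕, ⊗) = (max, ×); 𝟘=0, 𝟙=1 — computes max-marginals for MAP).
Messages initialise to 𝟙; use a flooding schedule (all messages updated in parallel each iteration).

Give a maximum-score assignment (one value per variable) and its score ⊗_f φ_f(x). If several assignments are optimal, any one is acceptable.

assignment: (sun=2, ice=2, sprk=1, slip=0, wind=1, cld=0, rain=1); score = 419904

init: all messages = 𝟙 over 3 values
r1 m[φ0→sun] = [6, 8, 9]
r1 m[φ0→sprk] = [5, 9, 9]
r1 m[φ1→sun] = [7, 7, 9]
r1 m[φ1→wind] = [9, 9, 7]
r1 m[φ2→sun] = [7, 6, 9]
r1 m[φ2→ice] = [7, 6, 9]
r1 m[φ3→wind] = [3, 8, 9]
r1 m[φ3→rain] = [3, 9, 4]
r1 m[φ4→wind] = [8, 8, 8]
r1 m[φ4→cld] = [8, 7, 8]
r1 m[φ5→ice] = [8, 9, 9]
r1 m[φ5→slip] = [9, 5, 9]
r1 m[sun→φ0] = [1, 1, 1]
r1 m[sun→φ1] = [1, 1, 1]
r1 m[sun→φ2] = [1, 1, 1]
r1 m[ice→φ2] = [1, 1, 1]
r1 m[ice→φ5] = [1, 1, 1]
r1 m[sprk→φ0] = [1, 1, 1]
r1 m[slip→φ5] = [1, 1, 1]
r1 m[wind→φ1] = [1, 1, 1]
r1 m[wind→φ3] = [1, 1, 1]
r1 m[wind→φ4] = [1, 1, 1]
r1 m[cld→φ4] = [1, 1, 1]
r1 m[rain→φ3] = [1, 1, 1]
r2 m[φ0→sun] = [6, 8, 9]
r2 m[φ0→sprk] = [5, 9, 9]
r2 m[φ1→sun] = [7, 7, 9]
r2 m[φ1→wind] = [9, 9, 7]
r2 m[φ2→sun] = [7, 6, 9]
r2 m[φ2→ice] = [7, 6, 9]
r2 m[φ3→wind] = [3, 8, 9]
r2 m[φ3→rain] = [3, 9, 4]
r2 m[φ4→wind] = [8, 8, 8]
r2 m[φ4→cld] = [8, 7, 8]
r2 m[φ5→ice] = [8, 9, 9]
r2 m[φ5→slip] = [9, 5, 9]
r2 m[sun→φ0] = [49, 42, 81]
r2 m[sun→φ1] = [42, 48, 81]
r2 m[sun→φ2] = [42, 56, 81]
r2 m[ice→φ2] = [8, 9, 9]
r2 m[ice→φ5] = [7, 6, 9]
r2 m[sprk→φ0] = [1, 1, 1]
r2 m[slip→φ5] = [1, 1, 1]
r2 m[wind→φ1] = [24, 64, 72]
r2 m[wind→φ3] = [72, 72, 56]
r2 m[wind→φ4] = [27, 72, 63]
r2 m[cld→φ4] = [1, 1, 1]
r2 m[rain→φ3] = [1, 1, 1]
r3 m[φ0→sun] = [6, 8, 9]
r3 m[φ0→sprk] = [245, 729, 729]
r3 m[φ1→sun] = [504, 504, 576]
r3 m[φ1→wind] = [729, 729, 405]
r3 m[φ2→sun] = [56, 54, 81]
r3 m[φ2→ice] = [294, 405, 729]
r3 m[φ3→wind] = [3, 8, 9]
r3 m[φ3→rain] = [216, 576, 224]
r3 m[φ4→wind] = [8, 8, 8]
r3 m[φ4→cld] = [576, 441, 504]
r3 m[φ5→ice] = [8, 9, 9]
r3 m[φ5→slip] = [81, 45, 54]
r3 m[sun→φ0] = [49, 42, 81]
r3 m[sun→φ1] = [42, 48, 81]
r3 m[sun→φ2] = [42, 56, 81]
r3 m[ice→φ2] = [8, 9, 9]
r3 m[ice→φ5] = [7, 6, 9]
r3 m[sprk→φ0] = [1, 1, 1]
r3 m[slip→φ5] = [1, 1, 1]
r3 m[wind→φ1] = [24, 64, 72]
r3 m[wind→φ3] = [72, 72, 56]
r3 m[wind→φ4] = [27, 72, 63]
r3 m[cld→φ4] = [1, 1, 1]
r3 m[rain→φ3] = [1, 1, 1]
r4 m[φ0→sun] = [6, 8, 9]
r4 m[φ0→sprk] = [245, 729, 729]
r4 m[φ1→sun] = [504, 504, 576]
r4 m[φ1→wind] = [729, 729, 405]
r4 m[φ2→sun] = [56, 54, 81]
r4 m[φ2→ice] = [294, 405, 729]
r4 m[φ3→wind] = [3, 8, 9]
r4 m[φ3→rain] = [216, 576, 224]
r4 m[φ4→wind] = [8, 8, 8]
r4 m[φ4→cld] = [576, 441, 504]
r4 m[φ5→ice] = [8, 9, 9]
r4 m[φ5→slip] = [81, 45, 54]
r4 m[sun→φ0] = [28224, 27216, 46656]
r4 m[sun→φ1] = [336, 432, 729]
r4 m[sun→φ2] = [3024, 4032, 5184]
r4 m[ice→φ2] = [8, 9, 9]
r4 m[ice→φ5] = [294, 405, 729]
r4 m[sprk→φ0] = [1, 1, 1]
r4 m[slip→φ5] = [1, 1, 1]
r4 m[wind→φ1] = [24, 64, 72]
r4 m[wind→φ3] = [5832, 5832, 3240]
r4 m[wind→φ4] = [2187, 5832, 3645]
r4 m[cld→φ4] = [1, 1, 1]
r4 m[rain→φ3] = [1, 1, 1]
r5 m[φ0→sun] = [6, 8, 9]
r5 m[φ0→sprk] = [141120, 419904, 419904]
r5 m[φ1→sun] = [504, 504, 576]
r5 m[φ1→wind] = [6561, 6561, 3645]
r5 m[φ2→sun] = [56, 54, 81]
r5 m[φ2→ice] = [21168, 25920, 46656]
r5 m[φ3→wind] = [3, 8, 9]
r5 m[φ3→rain] = [17496, 46656, 17496]
r5 m[φ4→wind] = [8, 8, 8]
r5 m[φ4→cld] = [46656, 25515, 34992]
r5 m[φ5→ice] = [8, 9, 9]
r5 m[φ5→slip] = [6561, 3645, 3645]
r5 m[sun→φ0] = [28224, 27216, 46656]
r5 m[sun→φ1] = [336, 432, 729]
r5 m[sun→φ2] = [3024, 4032, 5184]
r5 m[ice→φ2] = [8, 9, 9]
r5 m[ice→φ5] = [294, 405, 729]
r5 m[sprk→φ0] = [1, 1, 1]
r5 m[slip→φ5] = [1, 1, 1]
r5 m[wind→φ1] = [24, 64, 72]
r5 m[wind→φ3] = [5832, 5832, 3240]
r5 m[wind→φ4] = [2187, 5832, 3645]
r5 m[cld→φ4] = [1, 1, 1]
r5 m[rain→φ3] = [1, 1, 1]
r6 m[φ0→sun] = [6, 8, 9]
r6 m[φ0→sprk] = [141120, 419904, 419904]
r6 m[φ1→sun] = [504, 504, 576]
r6 m[φ1→wind] = [6561, 6561, 3645]
r6 m[φ2→sun] = [56, 54, 81]
r6 m[φ2→ice] = [21168, 25920, 46656]
r6 m[φ3→wind] = [3, 8, 9]
r6 m[φ3→rain] = [17496, 46656, 17496]
r6 m[φ4→wind] = [8, 8, 8]
r6 m[φ4→cld] = [46656, 25515, 34992]
r6 m[φ5→ice] = [8, 9, 9]
r6 m[φ5→slip] = [6561, 3645, 3645]
r6 m[sun→φ0] = [28224, 27216, 46656]
r6 m[sun→φ1] = [336, 432, 729]
r6 m[sun→φ2] = [3024, 4032, 5184]
r6 m[ice→φ2] = [8, 9, 9]
r6 m[ice→φ5] = [21168, 25920, 46656]
r6 m[sprk→φ0] = [1, 1, 1]
r6 m[slip→φ5] = [1, 1, 1]
r6 m[wind→φ1] = [24, 64, 72]
r6 m[wind→φ3] = [52488, 52488, 29160]
r6 m[wind→φ4] = [19683, 52488, 32805]
r6 m[cld→φ4] = [1, 1, 1]
r6 m[rain→φ3] = [1, 1, 1]
r7 m[φ0→sun] = [6, 8, 9]
r7 m[φ0→sprk] = [141120, 419904, 419904]
r7 m[φ1→sun] = [504, 504, 576]
r7 m[φ1→wind] = [6561, 6561, 3645]
r7 m[φ2→sun] = [56, 54, 81]
r7 m[φ2→ice] = [21168, 25920, 46656]
r7 m[φ3→wind] = [3, 8, 9]
r7 m[φ3→rain] = [157464, 419904, 157464]
r7 m[φ4→wind] = [8, 8, 8]
r7 m[φ4→cld] = [419904, 229635, 314928]
r7 m[φ5→ice] = [8, 9, 9]
r7 m[φ5→slip] = [419904, 233280, 233280]
r7 m[sun→φ0] = [28224, 27216, 46656]
r7 m[sun→φ1] = [336, 432, 729]
r7 m[sun→φ2] = [3024, 4032, 5184]
r7 m[ice→φ2] = [8, 9, 9]
r7 m[ice→φ5] = [21168, 25920, 46656]
r7 m[sprk→φ0] = [1, 1, 1]
r7 m[slip→φ5] = [1, 1, 1]
r7 m[wind→φ1] = [24, 64, 72]
r7 m[wind→φ3] = [52488, 52488, 29160]
r7 m[wind→φ4] = [19683, 52488, 32805]
r7 m[cld→φ4] = [1, 1, 1]
r7 m[rain→φ3] = [1, 1, 1]
r8 m[φ0→sun] = [6, 8, 9]
r8 m[φ0→sprk] = [141120, 419904, 419904]
r8 m[φ1→sun] = [504, 504, 576]
r8 m[φ1→wind] = [6561, 6561, 3645]
r8 m[φ2→sun] = [56, 54, 81]
r8 m[φ2→ice] = [21168, 25920, 46656]
r8 m[φ3→wind] = [3, 8, 9]
r8 m[φ3→rain] = [157464, 419904, 157464]
r8 m[φ4→wind] = [8, 8, 8]
r8 m[φ4→cld] = [419904, 229635, 314928]
r8 m[φ5→ice] = [8, 9, 9]
r8 m[φ5→slip] = [419904, 233280, 233280]
r8 m[sun→φ0] = [28224, 27216, 46656]
r8 m[sun→φ1] = [336, 432, 729]
r8 m[sun→φ2] = [3024, 4032, 5184]
r8 m[ice→φ2] = [8, 9, 9]
r8 m[ice→φ5] = [21168, 25920, 46656]
r8 m[sprk→φ0] = [1, 1, 1]
r8 m[slip→φ5] = [1, 1, 1]
r8 m[wind→φ1] = [24, 64, 72]
r8 m[wind→φ3] = [52488, 52488, 29160]
r8 m[wind→φ4] = [19683, 52488, 32805]
r8 m[cld→φ4] = [1, 1, 1]
r8 m[rain→φ3] = [1, 1, 1]
fixed point reached at round 8
traceback from sun: (sun=2, ice=2, sprk=1, slip=0, wind=1, cld=0, rain=1), score=419904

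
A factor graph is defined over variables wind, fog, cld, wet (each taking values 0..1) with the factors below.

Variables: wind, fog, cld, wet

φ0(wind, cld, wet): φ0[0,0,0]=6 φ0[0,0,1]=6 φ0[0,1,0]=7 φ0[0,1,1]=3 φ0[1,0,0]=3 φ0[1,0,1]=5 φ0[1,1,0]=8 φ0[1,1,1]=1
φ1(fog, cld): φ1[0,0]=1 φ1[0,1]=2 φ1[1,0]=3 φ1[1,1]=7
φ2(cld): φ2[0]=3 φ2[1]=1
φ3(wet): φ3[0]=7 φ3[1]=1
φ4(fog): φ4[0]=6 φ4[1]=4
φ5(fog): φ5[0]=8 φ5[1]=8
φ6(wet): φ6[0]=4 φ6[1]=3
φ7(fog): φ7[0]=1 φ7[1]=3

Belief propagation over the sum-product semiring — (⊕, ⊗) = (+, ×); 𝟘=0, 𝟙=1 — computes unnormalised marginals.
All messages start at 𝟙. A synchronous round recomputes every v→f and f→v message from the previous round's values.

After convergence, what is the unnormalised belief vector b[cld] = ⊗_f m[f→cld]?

b[cld] = [287280, 331776]

init: all messages = 𝟙 over 2 values
r1 m[φ0→wind] = [22, 17]
r1 m[φ0→cld] = [20, 19]
r1 m[φ0→wet] = [24, 15]
r1 m[φ1→fog] = [3, 10]
r1 m[φ1→cld] = [4, 9]
r1 m[φ2→cld] = [3, 1]
r1 m[φ3→wet] = [7, 1]
r1 m[φ4→fog] = [6, 4]
r1 m[φ5→fog] = [8, 8]
r1 m[φ6→wet] = [4, 3]
r1 m[φ7→fog] = [1, 3]
r1 m[wind→φ0] = [1, 1]
r1 m[fog→φ1] = [1, 1]
r1 m[fog→φ4] = [1, 1]
r1 m[fog→φ5] = [1, 1]
r1 m[fog→φ7] = [1, 1]
r1 m[cld→φ0] = [1, 1]
r1 m[cld→φ1] = [1, 1]
r1 m[cld→φ2] = [1, 1]
r1 m[wet→φ0] = [1, 1]
r1 m[wet→φ3] = [1, 1]
r1 m[wet→φ6] = [1, 1]
r2 m[φ0→wind] = [22, 17]
r2 m[φ0→cld] = [20, 19]
r2 m[φ0→wet] = [24, 15]
r2 m[φ1→fog] = [3, 10]
r2 m[φ1→cld] = [4, 9]
r2 m[φ2→cld] = [3, 1]
r2 m[φ3→wet] = [7, 1]
r2 m[φ4→fog] = [6, 4]
r2 m[φ5→fog] = [8, 8]
r2 m[φ6→wet] = [4, 3]
r2 m[φ7→fog] = [1, 3]
r2 m[wind→φ0] = [1, 1]
r2 m[fog→φ1] = [48, 96]
r2 m[fog→φ4] = [24, 240]
r2 m[fog→φ5] = [18, 120]
r2 m[fog→φ7] = [144, 320]
r2 m[cld→φ0] = [12, 9]
r2 m[cld→φ1] = [60, 19]
r2 m[cld→φ2] = [80, 171]
r2 m[wet→φ0] = [28, 3]
r2 m[wet→φ3] = [96, 45]
r2 m[wet→φ6] = [168, 15]
r3 m[φ0→wind] = [4077, 3231]
r3 m[φ0→cld] = [285, 432]
r3 m[φ0→wet] = [243, 168]
r3 m[φ1→fog] = [98, 313]
r3 m[φ1→cld] = [336, 768]
r3 m[φ2→cld] = [3, 1]
r3 m[φ3→wet] = [7, 1]
r3 m[φ4→fog] = [6, 4]
r3 m[φ5→fog] = [8, 8]
r3 m[φ6→wet] = [4, 3]
r3 m[φ7→fog] = [1, 3]
r3 m[wind→φ0] = [1, 1]
r3 m[fog→φ1] = [48, 96]
r3 m[fog→φ4] = [24, 240]
r3 m[fog→φ5] = [18, 120]
r3 m[fog→φ7] = [144, 320]
r3 m[cld→φ0] = [12, 9]
r3 m[cld→φ1] = [60, 19]
r3 m[cld→φ2] = [80, 171]
r3 m[wet→φ0] = [28, 3]
r3 m[wet→φ3] = [96, 45]
r3 m[wet→φ6] = [168, 15]
r4 m[φ0→wind] = [4077, 3231]
r4 m[φ0→cld] = [285, 432]
r4 m[φ0→wet] = [243, 168]
r4 m[φ1→fog] = [98, 313]
r4 m[φ1→cld] = [336, 768]
r4 m[φ2→cld] = [3, 1]
r4 m[φ3→wet] = [7, 1]
r4 m[φ4→fog] = [6, 4]
r4 m[φ5→fog] = [8, 8]
r4 m[φ6→wet] = [4, 3]
r4 m[φ7→fog] = [1, 3]
r4 m[wind→φ0] = [1, 1]
r4 m[fog→φ1] = [48, 96]
r4 m[fog→φ4] = [784, 7512]
r4 m[fog→φ5] = [588, 3756]
r4 m[fog→φ7] = [4704, 10016]
r4 m[cld→φ0] = [1008, 768]
r4 m[cld→φ1] = [855, 432]
r4 m[cld→φ2] = [95760, 331776]
r4 m[wet→φ0] = [28, 3]
r4 m[wet→φ3] = [972, 504]
r4 m[wet→φ6] = [1701, 168]
r5 m[φ0→wind] = [344928, 274128]
r5 m[φ0→cld] = [285, 432]
r5 m[φ0→wet] = [20592, 14160]
r5 m[φ1→fog] = [1719, 5589]
r5 m[φ1→cld] = [336, 768]
r5 m[φ2→cld] = [3, 1]
r5 m[φ3→wet] = [7, 1]
r5 m[φ4→fog] = [6, 4]
r5 m[φ5→fog] = [8, 8]
r5 m[φ6→wet] = [4, 3]
r5 m[φ7→fog] = [1, 3]
r5 m[wind→φ0] = [1, 1]
r5 m[fog→φ1] = [48, 96]
r5 m[fog→φ4] = [784, 7512]
r5 m[fog→φ5] = [588, 3756]
r5 m[fog→φ7] = [4704, 10016]
r5 m[cld→φ0] = [1008, 768]
r5 m[cld→φ1] = [855, 432]
r5 m[cld→φ2] = [95760, 331776]
r5 m[wet→φ0] = [28, 3]
r5 m[wet→φ3] = [972, 504]
r5 m[wet→φ6] = [1701, 168]
r6 m[φ0→wind] = [344928, 274128]
r6 m[φ0→cld] = [285, 432]
r6 m[φ0→wet] = [20592, 14160]
r6 m[φ1→fog] = [1719, 5589]
r6 m[φ1→cld] = [336, 768]
r6 m[φ2→cld] = [3, 1]
r6 m[φ3→wet] = [7, 1]
r6 m[φ4→fog] = [6, 4]
r6 m[φ5→fog] = [8, 8]
r6 m[φ6→wet] = [4, 3]
r6 m[φ7→fog] = [1, 3]
r6 m[wind→φ0] = [1, 1]
r6 m[fog→φ1] = [48, 96]
r6 m[fog→φ4] = [13752, 134136]
r6 m[fog→φ5] = [10314, 67068]
r6 m[fog→φ7] = [82512, 178848]
r6 m[cld→φ0] = [1008, 768]
r6 m[cld→φ1] = [855, 432]
r6 m[cld→φ2] = [95760, 331776]
r6 m[wet→φ0] = [28, 3]
r6 m[wet→φ3] = [82368, 42480]
r6 m[wet→φ6] = [144144, 14160]
r7 m[φ0→wind] = [344928, 274128]
r7 m[φ0→cld] = [285, 432]
r7 m[φ0→wet] = [20592, 14160]
r7 m[φ1→fog] = [1719, 5589]
r7 m[φ1→cld] = [336, 768]
r7 m[φ2→cld] = [3, 1]
r7 m[φ3→wet] = [7, 1]
r7 m[φ4→fog] = [6, 4]
r7 m[φ5→fog] = [8, 8]
r7 m[φ6→wet] = [4, 3]
r7 m[φ7→fog] = [1, 3]
r7 m[wind→φ0] = [1, 1]
r7 m[fog→φ1] = [48, 96]
r7 m[fog→φ4] = [13752, 134136]
r7 m[fog→φ5] = [10314, 67068]
r7 m[fog→φ7] = [82512, 178848]
r7 m[cld→φ0] = [1008, 768]
r7 m[cld→φ1] = [855, 432]
r7 m[cld→φ2] = [95760, 331776]
r7 m[wet→φ0] = [28, 3]
r7 m[wet→φ3] = [82368, 42480]
r7 m[wet→φ6] = [144144, 14160]
fixed point reached at round 7
b[cld] = ⊗ incoming = [287280, 331776]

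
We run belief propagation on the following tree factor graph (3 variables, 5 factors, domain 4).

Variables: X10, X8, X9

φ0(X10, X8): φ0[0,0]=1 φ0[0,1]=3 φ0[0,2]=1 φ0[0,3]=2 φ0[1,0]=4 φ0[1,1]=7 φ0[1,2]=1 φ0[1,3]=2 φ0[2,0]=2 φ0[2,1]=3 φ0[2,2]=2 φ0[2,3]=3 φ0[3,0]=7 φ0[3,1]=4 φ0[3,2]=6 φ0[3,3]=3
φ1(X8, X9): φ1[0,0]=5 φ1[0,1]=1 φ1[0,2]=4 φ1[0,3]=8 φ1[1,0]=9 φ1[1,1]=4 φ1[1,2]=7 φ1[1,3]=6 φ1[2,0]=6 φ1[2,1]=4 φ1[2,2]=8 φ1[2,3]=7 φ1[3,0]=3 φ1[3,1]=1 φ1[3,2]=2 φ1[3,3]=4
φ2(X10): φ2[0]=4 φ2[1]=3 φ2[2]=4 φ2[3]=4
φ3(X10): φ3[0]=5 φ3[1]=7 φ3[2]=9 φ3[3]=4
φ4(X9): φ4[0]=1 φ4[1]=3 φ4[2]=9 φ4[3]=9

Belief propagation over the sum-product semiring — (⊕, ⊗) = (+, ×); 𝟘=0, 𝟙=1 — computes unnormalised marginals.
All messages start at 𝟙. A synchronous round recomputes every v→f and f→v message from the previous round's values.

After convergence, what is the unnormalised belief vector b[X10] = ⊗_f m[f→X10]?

init: all messages = 𝟙 over 4 values
r1 m[φ0→X10] = [7, 14, 10, 20]
r1 m[φ0→X8] = [14, 17, 10, 10]
r1 m[φ1→X8] = [18, 26, 25, 10]
r1 m[φ1→X9] = [23, 10, 21, 25]
r1 m[φ2→X10] = [4, 3, 4, 4]
r1 m[φ3→X10] = [5, 7, 9, 4]
r1 m[φ4→X9] = [1, 3, 9, 9]
r1 m[X10→φ0] = [1, 1, 1, 1]
r1 m[X10→φ2] = [1, 1, 1, 1]
r1 m[X10→φ3] = [1, 1, 1, 1]
r1 m[X8→φ0] = [1, 1, 1, 1]
r1 m[X8→φ1] = [1, 1, 1, 1]
r1 m[X9→φ1] = [1, 1, 1, 1]
r1 m[X9→φ4] = [1, 1, 1, 1]
r2 m[φ0→X10] = [7, 14, 10, 20]
r2 m[φ0→X8] = [14, 17, 10, 10]
r2 m[φ1→X8] = [18, 26, 25, 10]
r2 m[φ1→X9] = [23, 10, 21, 25]
r2 m[φ2→X10] = [4, 3, 4, 4]
r2 m[φ3→X10] = [5, 7, 9, 4]
r2 m[φ4→X9] = [1, 3, 9, 9]
r2 m[X10→φ0] = [20, 21, 36, 16]
r2 m[X10→φ2] = [35, 98, 90, 80]
r2 m[X10→φ3] = [28, 42, 40, 80]
r2 m[X8→φ0] = [18, 26, 25, 10]
r2 m[X8→φ1] = [14, 17, 10, 10]
r2 m[X9→φ1] = [1, 3, 9, 9]
r2 m[X9→φ4] = [23, 10, 21, 25]
r3 m[φ0→X10] = [141, 299, 194, 410]
r3 m[φ0→X8] = [288, 379, 209, 238]
r3 m[φ1→X8] = [116, 138, 153, 60]
r3 m[φ1→X9] = [313, 132, 275, 324]
r3 m[φ2→X10] = [4, 3, 4, 4]
r3 m[φ3→X10] = [5, 7, 9, 4]
r3 m[φ4→X9] = [1, 3, 9, 9]
r3 m[X10→φ0] = [20, 21, 36, 16]
r3 m[X10→φ2] = [35, 98, 90, 80]
r3 m[X10→φ3] = [28, 42, 40, 80]
r3 m[X8→φ0] = [18, 26, 25, 10]
r3 m[X8→φ1] = [14, 17, 10, 10]
r3 m[X9→φ1] = [1, 3, 9, 9]
r3 m[X9→φ4] = [23, 10, 21, 25]
r4 m[φ0→X10] = [141, 299, 194, 410]
r4 m[φ0→X8] = [288, 379, 209, 238]
r4 m[φ1→X8] = [116, 138, 153, 60]
r4 m[φ1→X9] = [313, 132, 275, 324]
r4 m[φ2→X10] = [4, 3, 4, 4]
r4 m[φ3→X10] = [5, 7, 9, 4]
r4 m[φ4→X9] = [1, 3, 9, 9]
r4 m[X10→φ0] = [20, 21, 36, 16]
r4 m[X10→φ2] = [705, 2093, 1746, 1640]
r4 m[X10→φ3] = [564, 897, 776, 1640]
r4 m[X8→φ0] = [116, 138, 153, 60]
r4 m[X8→φ1] = [288, 379, 209, 238]
r4 m[X9→φ1] = [1, 3, 9, 9]
r4 m[X9→φ4] = [313, 132, 275, 324]
r5 m[φ0→X10] = [803, 1703, 1132, 2462]
r5 m[φ0→X8] = [288, 379, 209, 238]
r5 m[φ1→X8] = [116, 138, 153, 60]
r5 m[φ1→X9] = [6819, 2878, 5953, 6993]
r5 m[φ2→X10] = [4, 3, 4, 4]
r5 m[φ3→X10] = [5, 7, 9, 4]
r5 m[φ4→X9] = [1, 3, 9, 9]
r5 m[X10→φ0] = [20, 21, 36, 16]
r5 m[X10→φ2] = [705, 2093, 1746, 1640]
r5 m[X10→φ3] = [564, 897, 776, 1640]
r5 m[X8→φ0] = [116, 138, 153, 60]
r5 m[X8→φ1] = [288, 379, 209, 238]
r5 m[X9→φ1] = [1, 3, 9, 9]
r5 m[X9→φ4] = [313, 132, 275, 324]
r6 m[φ0→X10] = [803, 1703, 1132, 2462]
r6 m[φ0→X8] = [288, 379, 209, 238]
r6 m[φ1→X8] = [116, 138, 153, 60]
r6 m[φ1→X9] = [6819, 2878, 5953, 6993]
r6 m[φ2→X10] = [4, 3, 4, 4]
r6 m[φ3→X10] = [5, 7, 9, 4]
r6 m[φ4→X9] = [1, 3, 9, 9]
r6 m[X10→φ0] = [20, 21, 36, 16]
r6 m[X10→φ2] = [4015, 11921, 10188, 9848]
r6 m[X10→φ3] = [3212, 5109, 4528, 9848]
r6 m[X8→φ0] = [116, 138, 153, 60]
r6 m[X8→φ1] = [288, 379, 209, 238]
r6 m[X9→φ1] = [1, 3, 9, 9]
r6 m[X9→φ4] = [6819, 2878, 5953, 6993]
r7 m[φ0→X10] = [803, 1703, 1132, 2462]
r7 m[φ0→X8] = [288, 379, 209, 238]
r7 m[φ1→X8] = [116, 138, 153, 60]
r7 m[φ1→X9] = [6819, 2878, 5953, 6993]
r7 m[φ2→X10] = [4, 3, 4, 4]
r7 m[φ3→X10] = [5, 7, 9, 4]
r7 m[φ4→X9] = [1, 3, 9, 9]
r7 m[X10→φ0] = [20, 21, 36, 16]
r7 m[X10→φ2] = [4015, 11921, 10188, 9848]
r7 m[X10→φ3] = [3212, 5109, 4528, 9848]
r7 m[X8→φ0] = [116, 138, 153, 60]
r7 m[X8→φ1] = [288, 379, 209, 238]
r7 m[X9→φ1] = [1, 3, 9, 9]
r7 m[X9→φ4] = [6819, 2878, 5953, 6993]
fixed point reached at round 7
b[X10] = ⊗ incoming = [16060, 35763, 40752, 39392]

b[X10] = [16060, 35763, 40752, 39392]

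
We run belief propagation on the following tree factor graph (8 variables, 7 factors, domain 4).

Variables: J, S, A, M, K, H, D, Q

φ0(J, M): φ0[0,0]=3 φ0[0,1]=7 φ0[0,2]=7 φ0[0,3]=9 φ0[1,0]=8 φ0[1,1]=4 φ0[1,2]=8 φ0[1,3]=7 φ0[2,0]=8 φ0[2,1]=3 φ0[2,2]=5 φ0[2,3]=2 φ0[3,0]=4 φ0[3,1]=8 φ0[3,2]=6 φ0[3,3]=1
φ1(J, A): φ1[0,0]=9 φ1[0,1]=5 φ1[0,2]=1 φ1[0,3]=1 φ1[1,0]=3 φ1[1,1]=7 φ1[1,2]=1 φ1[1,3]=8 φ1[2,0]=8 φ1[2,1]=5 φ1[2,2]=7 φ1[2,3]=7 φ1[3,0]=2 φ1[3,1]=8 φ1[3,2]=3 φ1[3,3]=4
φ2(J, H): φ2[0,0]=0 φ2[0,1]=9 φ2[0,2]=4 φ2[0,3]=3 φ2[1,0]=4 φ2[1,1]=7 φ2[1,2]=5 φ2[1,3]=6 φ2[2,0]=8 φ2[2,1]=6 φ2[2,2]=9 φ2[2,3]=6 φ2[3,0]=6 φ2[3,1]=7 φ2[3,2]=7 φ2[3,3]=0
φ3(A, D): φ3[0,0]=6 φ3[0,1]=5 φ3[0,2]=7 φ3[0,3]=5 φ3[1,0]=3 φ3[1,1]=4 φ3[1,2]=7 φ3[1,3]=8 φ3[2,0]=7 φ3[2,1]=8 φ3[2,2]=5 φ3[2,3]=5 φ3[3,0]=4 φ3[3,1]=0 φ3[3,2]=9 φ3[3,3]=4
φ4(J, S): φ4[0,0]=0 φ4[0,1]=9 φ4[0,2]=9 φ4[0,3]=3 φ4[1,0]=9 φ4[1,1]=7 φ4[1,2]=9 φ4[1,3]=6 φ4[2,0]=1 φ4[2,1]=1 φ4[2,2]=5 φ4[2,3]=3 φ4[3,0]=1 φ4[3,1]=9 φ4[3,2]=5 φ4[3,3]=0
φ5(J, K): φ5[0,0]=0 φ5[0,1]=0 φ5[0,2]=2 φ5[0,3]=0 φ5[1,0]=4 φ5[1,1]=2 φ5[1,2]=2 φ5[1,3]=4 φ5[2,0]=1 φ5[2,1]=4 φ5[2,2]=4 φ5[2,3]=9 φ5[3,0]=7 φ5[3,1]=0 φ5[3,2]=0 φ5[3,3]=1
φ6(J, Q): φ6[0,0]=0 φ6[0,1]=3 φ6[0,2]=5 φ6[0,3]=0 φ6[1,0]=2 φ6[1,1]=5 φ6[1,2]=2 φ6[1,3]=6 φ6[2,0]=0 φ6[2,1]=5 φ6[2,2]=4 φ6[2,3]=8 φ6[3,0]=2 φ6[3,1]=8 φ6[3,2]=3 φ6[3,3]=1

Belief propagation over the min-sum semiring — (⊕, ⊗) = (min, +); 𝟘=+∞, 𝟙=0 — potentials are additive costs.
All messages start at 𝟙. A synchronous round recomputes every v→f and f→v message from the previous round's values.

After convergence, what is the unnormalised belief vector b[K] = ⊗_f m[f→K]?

init: all messages = 𝟙 over 4 values
r1 m[φ0→J] = [3, 4, 2, 1]
r1 m[φ0→M] = [3, 3, 5, 1]
r1 m[φ1→J] = [1, 1, 5, 2]
r1 m[φ1→A] = [2, 5, 1, 1]
r1 m[φ2→J] = [0, 4, 6, 0]
r1 m[φ2→H] = [0, 6, 4, 0]
r1 m[φ3→A] = [5, 3, 5, 0]
r1 m[φ3→D] = [3, 0, 5, 4]
r1 m[φ4→J] = [0, 6, 1, 0]
r1 m[φ4→S] = [0, 1, 5, 0]
r1 m[φ5→J] = [0, 2, 1, 0]
r1 m[φ5→K] = [0, 0, 0, 0]
r1 m[φ6→J] = [0, 2, 0, 1]
r1 m[φ6→Q] = [0, 3, 2, 0]
r1 m[J→φ0] = [0, 0, 0, 0]
r1 m[J→φ1] = [0, 0, 0, 0]
r1 m[J→φ2] = [0, 0, 0, 0]
r1 m[J→φ4] = [0, 0, 0, 0]
r1 m[J→φ5] = [0, 0, 0, 0]
r1 m[J→φ6] = [0, 0, 0, 0]
r1 m[S→φ4] = [0, 0, 0, 0]
r1 m[A→φ1] = [0, 0, 0, 0]
r1 m[A→φ3] = [0, 0, 0, 0]
r1 m[M→φ0] = [0, 0, 0, 0]
r1 m[K→φ5] = [0, 0, 0, 0]
r1 m[H→φ2] = [0, 0, 0, 0]
r1 m[D→φ3] = [0, 0, 0, 0]
r1 m[Q→φ6] = [0, 0, 0, 0]
r2 m[φ0→J] = [3, 4, 2, 1]
r2 m[φ0→M] = [3, 3, 5, 1]
r2 m[φ1→J] = [1, 1, 5, 2]
r2 m[φ1→A] = [2, 5, 1, 1]
r2 m[φ2→J] = [0, 4, 6, 0]
r2 m[φ2→H] = [0, 6, 4, 0]
r2 m[φ3→A] = [5, 3, 5, 0]
r2 m[φ3→D] = [3, 0, 5, 4]
r2 m[φ4→J] = [0, 6, 1, 0]
r2 m[φ4→S] = [0, 1, 5, 0]
r2 m[φ5→J] = [0, 2, 1, 0]
r2 m[φ5→K] = [0, 0, 0, 0]
r2 m[φ6→J] = [0, 2, 0, 1]
r2 m[φ6→Q] = [0, 3, 2, 0]
r2 m[J→φ0] = [1, 15, 13, 3]
r2 m[J→φ1] = [3, 18, 10, 2]
r2 m[J→φ2] = [4, 15, 9, 4]
r2 m[J→φ4] = [4, 13, 14, 4]
r2 m[J→φ5] = [4, 17, 14, 4]
r2 m[J→φ6] = [4, 17, 15, 3]
r2 m[S→φ4] = [0, 0, 0, 0]
r2 m[A→φ1] = [5, 3, 5, 0]
r2 m[A→φ3] = [2, 5, 1, 1]
r2 m[M→φ0] = [0, 0, 0, 0]
r2 m[K→φ5] = [0, 0, 0, 0]
r2 m[H→φ2] = [0, 0, 0, 0]
r2 m[D→φ3] = [0, 0, 0, 0]
r2 m[Q→φ6] = [0, 0, 0, 0]
r3 m[φ0→J] = [3, 4, 2, 1]
r3 m[φ0→M] = [4, 8, 8, 4]
r3 m[φ1→J] = [1, 6, 7, 4]
r3 m[φ1→A] = [4, 8, 4, 4]
r3 m[φ2→J] = [0, 4, 6, 0]
r3 m[φ2→H] = [4, 11, 8, 4]
r3 m[φ3→A] = [5, 3, 5, 0]
r3 m[φ3→D] = [5, 1, 6, 5]
r3 m[φ4→J] = [0, 6, 1, 0]
r3 m[φ4→S] = [4, 13, 9, 4]
r3 m[φ5→J] = [0, 2, 1, 0]
r3 m[φ5→K] = [4, 4, 4, 4]
r3 m[φ6→J] = [0, 2, 0, 1]
r3 m[φ6→Q] = [4, 7, 6, 4]
r3 m[J→φ0] = [1, 15, 13, 3]
r3 m[J→φ1] = [3, 18, 10, 2]
r3 m[J→φ2] = [4, 15, 9, 4]
r3 m[J→φ4] = [4, 13, 14, 4]
r3 m[J→φ5] = [4, 17, 14, 4]
r3 m[J→φ6] = [4, 17, 15, 3]
r3 m[S→φ4] = [0, 0, 0, 0]
r3 m[A→φ1] = [5, 3, 5, 0]
r3 m[A→φ3] = [2, 5, 1, 1]
r3 m[M→φ0] = [0, 0, 0, 0]
r3 m[K→φ5] = [0, 0, 0, 0]
r3 m[H→φ2] = [0, 0, 0, 0]
r3 m[D→φ3] = [0, 0, 0, 0]
r3 m[Q→φ6] = [0, 0, 0, 0]
r4 m[φ0→J] = [3, 4, 2, 1]
r4 m[φ0→M] = [4, 8, 8, 4]
r4 m[φ1→J] = [1, 6, 7, 4]
r4 m[φ1→A] = [4, 8, 4, 4]
r4 m[φ2→J] = [0, 4, 6, 0]
r4 m[φ2→H] = [4, 11, 8, 4]
r4 m[φ3→A] = [5, 3, 5, 0]
r4 m[φ3→D] = [5, 1, 6, 5]
r4 m[φ4→J] = [0, 6, 1, 0]
r4 m[φ4→S] = [4, 13, 9, 4]
r4 m[φ5→J] = [0, 2, 1, 0]
r4 m[φ5→K] = [4, 4, 4, 4]
r4 m[φ6→J] = [0, 2, 0, 1]
r4 m[φ6→Q] = [4, 7, 6, 4]
r4 m[J→φ0] = [1, 20, 15, 5]
r4 m[J→φ1] = [3, 18, 10, 2]
r4 m[J→φ2] = [4, 20, 11, 6]
r4 m[J→φ4] = [4, 18, 16, 6]
r4 m[J→φ5] = [4, 22, 16, 6]
r4 m[J→φ6] = [4, 22, 17, 5]
r4 m[S→φ4] = [0, 0, 0, 0]
r4 m[A→φ1] = [5, 3, 5, 0]
r4 m[A→φ3] = [4, 8, 4, 4]
r4 m[M→φ0] = [0, 0, 0, 0]
r4 m[K→φ5] = [0, 0, 0, 0]
r4 m[H→φ2] = [0, 0, 0, 0]
r4 m[D→φ3] = [0, 0, 0, 0]
r4 m[Q→φ6] = [0, 0, 0, 0]
r5 m[φ0→J] = [3, 4, 2, 1]
r5 m[φ0→M] = [4, 8, 8, 6]
r5 m[φ1→J] = [1, 6, 7, 4]
r5 m[φ1→A] = [4, 8, 4, 4]
r5 m[φ2→J] = [0, 4, 6, 0]
r5 m[φ2→H] = [4, 13, 8, 6]
r5 m[φ3→A] = [5, 3, 5, 0]
r5 m[φ3→D] = [8, 4, 9, 8]
r5 m[φ4→J] = [0, 6, 1, 0]
r5 m[φ4→S] = [4, 13, 11, 6]
r5 m[φ5→J] = [0, 2, 1, 0]
r5 m[φ5→K] = [4, 4, 6, 4]
r5 m[φ6→J] = [0, 2, 0, 1]
r5 m[φ6→Q] = [4, 7, 8, 4]
r5 m[J→φ0] = [1, 20, 15, 5]
r5 m[J→φ1] = [3, 18, 10, 2]
r5 m[J→φ2] = [4, 20, 11, 6]
r5 m[J→φ4] = [4, 18, 16, 6]
r5 m[J→φ5] = [4, 22, 16, 6]
r5 m[J→φ6] = [4, 22, 17, 5]
r5 m[S→φ4] = [0, 0, 0, 0]
r5 m[A→φ1] = [5, 3, 5, 0]
r5 m[A→φ3] = [4, 8, 4, 4]
r5 m[M→φ0] = [0, 0, 0, 0]
r5 m[K→φ5] = [0, 0, 0, 0]
r5 m[H→φ2] = [0, 0, 0, 0]
r5 m[D→φ3] = [0, 0, 0, 0]
r5 m[Q→φ6] = [0, 0, 0, 0]
r6 m[φ0→J] = [3, 4, 2, 1]
r6 m[φ0→M] = [4, 8, 8, 6]
r6 m[φ1→J] = [1, 6, 7, 4]
r6 m[φ1→A] = [4, 8, 4, 4]
r6 m[φ2→J] = [0, 4, 6, 0]
r6 m[φ2→H] = [4, 13, 8, 6]
r6 m[φ3→A] = [5, 3, 5, 0]
r6 m[φ3→D] = [8, 4, 9, 8]
r6 m[φ4→J] = [0, 6, 1, 0]
r6 m[φ4→S] = [4, 13, 11, 6]
r6 m[φ5→J] = [0, 2, 1, 0]
r6 m[φ5→K] = [4, 4, 6, 4]
r6 m[φ6→J] = [0, 2, 0, 1]
r6 m[φ6→Q] = [4, 7, 8, 4]
r6 m[J→φ0] = [1, 20, 15, 5]
r6 m[J→φ1] = [3, 18, 10, 2]
r6 m[J→φ2] = [4, 20, 11, 6]
r6 m[J→φ4] = [4, 18, 16, 6]
r6 m[J→φ5] = [4, 22, 16, 6]
r6 m[J→φ6] = [4, 22, 17, 5]
r6 m[S→φ4] = [0, 0, 0, 0]
r6 m[A→φ1] = [5, 3, 5, 0]
r6 m[A→φ3] = [4, 8, 4, 4]
r6 m[M→φ0] = [0, 0, 0, 0]
r6 m[K→φ5] = [0, 0, 0, 0]
r6 m[H→φ2] = [0, 0, 0, 0]
r6 m[D→φ3] = [0, 0, 0, 0]
r6 m[Q→φ6] = [0, 0, 0, 0]
fixed point reached at round 6
b[K] = ⊗ incoming = [4, 4, 6, 4]

b[K] = [4, 4, 6, 4]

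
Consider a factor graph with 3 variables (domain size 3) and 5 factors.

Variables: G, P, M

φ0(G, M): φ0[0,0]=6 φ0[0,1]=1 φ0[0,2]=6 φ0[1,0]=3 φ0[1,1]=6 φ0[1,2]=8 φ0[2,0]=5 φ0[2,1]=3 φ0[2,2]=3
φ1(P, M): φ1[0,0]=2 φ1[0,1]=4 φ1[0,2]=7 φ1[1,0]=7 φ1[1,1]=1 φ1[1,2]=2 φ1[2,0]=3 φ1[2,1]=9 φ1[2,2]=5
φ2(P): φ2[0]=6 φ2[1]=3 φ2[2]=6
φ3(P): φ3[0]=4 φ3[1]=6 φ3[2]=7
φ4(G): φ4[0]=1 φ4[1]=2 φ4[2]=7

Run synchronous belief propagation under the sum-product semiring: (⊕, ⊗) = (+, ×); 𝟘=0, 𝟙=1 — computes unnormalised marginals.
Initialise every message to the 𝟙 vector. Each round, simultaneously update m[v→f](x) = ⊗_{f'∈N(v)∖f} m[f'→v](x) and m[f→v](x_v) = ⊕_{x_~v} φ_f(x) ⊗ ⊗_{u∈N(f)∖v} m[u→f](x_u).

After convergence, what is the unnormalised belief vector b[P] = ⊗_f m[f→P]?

init: all messages = 𝟙 over 3 values
r1 m[φ0→G] = [13, 17, 11]
r1 m[φ0→M] = [14, 10, 17]
r1 m[φ1→P] = [13, 10, 17]
r1 m[φ1→M] = [12, 14, 14]
r1 m[φ2→P] = [6, 3, 6]
r1 m[φ3→P] = [4, 6, 7]
r1 m[φ4→G] = [1, 2, 7]
r1 m[G→φ0] = [1, 1, 1]
r1 m[G→φ4] = [1, 1, 1]
r1 m[P→φ1] = [1, 1, 1]
r1 m[P→φ2] = [1, 1, 1]
r1 m[P→φ3] = [1, 1, 1]
r1 m[M→φ0] = [1, 1, 1]
r1 m[M→φ1] = [1, 1, 1]
r2 m[φ0→G] = [13, 17, 11]
r2 m[φ0→M] = [14, 10, 17]
r2 m[φ1→P] = [13, 10, 17]
r2 m[φ1→M] = [12, 14, 14]
r2 m[φ2→P] = [6, 3, 6]
r2 m[φ3→P] = [4, 6, 7]
r2 m[φ4→G] = [1, 2, 7]
r2 m[G→φ0] = [1, 2, 7]
r2 m[G→φ4] = [13, 17, 11]
r2 m[P→φ1] = [24, 18, 42]
r2 m[P→φ2] = [52, 60, 119]
r2 m[P→φ3] = [78, 30, 102]
r2 m[M→φ0] = [12, 14, 14]
r2 m[M→φ1] = [14, 10, 17]
r3 m[φ0→G] = [170, 232, 144]
r3 m[φ0→M] = [47, 34, 43]
r3 m[φ1→P] = [187, 142, 217]
r3 m[φ1→M] = [300, 492, 414]
r3 m[φ2→P] = [6, 3, 6]
r3 m[φ3→P] = [4, 6, 7]
r3 m[φ4→G] = [1, 2, 7]
r3 m[G→φ0] = [1, 2, 7]
r3 m[G→φ4] = [13, 17, 11]
r3 m[P→φ1] = [24, 18, 42]
r3 m[P→φ2] = [52, 60, 119]
r3 m[P→φ3] = [78, 30, 102]
r3 m[M→φ0] = [12, 14, 14]
r3 m[M→φ1] = [14, 10, 17]
r4 m[φ0→G] = [170, 232, 144]
r4 m[φ0→M] = [47, 34, 43]
r4 m[φ1→P] = [187, 142, 217]
r4 m[φ1→M] = [300, 492, 414]
r4 m[φ2→P] = [6, 3, 6]
r4 m[φ3→P] = [4, 6, 7]
r4 m[φ4→G] = [1, 2, 7]
r4 m[G→φ0] = [1, 2, 7]
r4 m[G→φ4] = [170, 232, 144]
r4 m[P→φ1] = [24, 18, 42]
r4 m[P→φ2] = [748, 852, 1519]
r4 m[P→φ3] = [1122, 426, 1302]
r4 m[M→φ0] = [300, 492, 414]
r4 m[M→φ1] = [47, 34, 43]
r5 m[φ0→G] = [4776, 7164, 4218]
r5 m[φ0→M] = [47, 34, 43]
r5 m[φ1→P] = [531, 449, 662]
r5 m[φ1→M] = [300, 492, 414]
r5 m[φ2→P] = [6, 3, 6]
r5 m[φ3→P] = [4, 6, 7]
r5 m[φ4→G] = [1, 2, 7]
r5 m[G→φ0] = [1, 2, 7]
r5 m[G→φ4] = [170, 232, 144]
r5 m[P→φ1] = [24, 18, 42]
r5 m[P→φ2] = [748, 852, 1519]
r5 m[P→φ3] = [1122, 426, 1302]
r5 m[M→φ0] = [300, 492, 414]
r5 m[M→φ1] = [47, 34, 43]
r6 m[φ0→G] = [4776, 7164, 4218]
r6 m[φ0→M] = [47, 34, 43]
r6 m[φ1→P] = [531, 449, 662]
r6 m[φ1→M] = [300, 492, 414]
r6 m[φ2→P] = [6, 3, 6]
r6 m[φ3→P] = [4, 6, 7]
r6 m[φ4→G] = [1, 2, 7]
r6 m[G→φ0] = [1, 2, 7]
r6 m[G→φ4] = [4776, 7164, 4218]
r6 m[P→φ1] = [24, 18, 42]
r6 m[P→φ2] = [2124, 2694, 4634]
r6 m[P→φ3] = [3186, 1347, 3972]
r6 m[M→φ0] = [300, 492, 414]
r6 m[M→φ1] = [47, 34, 43]
r7 m[φ0→G] = [4776, 7164, 4218]
r7 m[φ0→M] = [47, 34, 43]
r7 m[φ1→P] = [531, 449, 662]
r7 m[φ1→M] = [300, 492, 414]
r7 m[φ2→P] = [6, 3, 6]
r7 m[φ3→P] = [4, 6, 7]
r7 m[φ4→G] = [1, 2, 7]
r7 m[G→φ0] = [1, 2, 7]
r7 m[G→φ4] = [4776, 7164, 4218]
r7 m[P→φ1] = [24, 18, 42]
r7 m[P→φ2] = [2124, 2694, 4634]
r7 m[P→φ3] = [3186, 1347, 3972]
r7 m[M→φ0] = [300, 492, 414]
r7 m[M→φ1] = [47, 34, 43]
fixed point reached at round 7
b[P] = ⊗ incoming = [12744, 8082, 27804]

b[P] = [12744, 8082, 27804]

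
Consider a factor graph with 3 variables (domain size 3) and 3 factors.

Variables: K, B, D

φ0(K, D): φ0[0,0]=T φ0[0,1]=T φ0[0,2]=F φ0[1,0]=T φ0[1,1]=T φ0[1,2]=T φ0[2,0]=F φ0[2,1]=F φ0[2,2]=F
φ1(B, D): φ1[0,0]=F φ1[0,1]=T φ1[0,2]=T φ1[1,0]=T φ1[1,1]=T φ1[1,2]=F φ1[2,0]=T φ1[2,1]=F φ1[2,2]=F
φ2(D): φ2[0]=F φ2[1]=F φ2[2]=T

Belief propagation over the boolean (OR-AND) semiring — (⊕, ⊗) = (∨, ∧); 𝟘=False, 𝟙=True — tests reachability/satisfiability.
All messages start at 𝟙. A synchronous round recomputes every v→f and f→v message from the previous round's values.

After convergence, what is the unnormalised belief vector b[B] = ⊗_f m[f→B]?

b[B] = [T, F, F]

init: all messages = 𝟙 over 3 values
r1 m[φ0→K] = [T, T, F]
r1 m[φ0→D] = [T, T, T]
r1 m[φ1→B] = [T, T, T]
r1 m[φ1→D] = [T, T, T]
r1 m[φ2→D] = [F, F, T]
r1 m[K→φ0] = [T, T, T]
r1 m[B→φ1] = [T, T, T]
r1 m[D→φ0] = [T, T, T]
r1 m[D→φ1] = [T, T, T]
r1 m[D→φ2] = [T, T, T]
r2 m[φ0→K] = [T, T, F]
r2 m[φ0→D] = [T, T, T]
r2 m[φ1→B] = [T, T, T]
r2 m[φ1→D] = [T, T, T]
r2 m[φ2→D] = [F, F, T]
r2 m[K→φ0] = [T, T, T]
r2 m[B→φ1] = [T, T, T]
r2 m[D→φ0] = [F, F, T]
r2 m[D→φ1] = [F, F, T]
r2 m[D→φ2] = [T, T, T]
r3 m[φ0→K] = [F, T, F]
r3 m[φ0→D] = [T, T, T]
r3 m[φ1→B] = [T, F, F]
r3 m[φ1→D] = [T, T, T]
r3 m[φ2→D] = [F, F, T]
r3 m[K→φ0] = [T, T, T]
r3 m[B→φ1] = [T, T, T]
r3 m[D→φ0] = [F, F, T]
r3 m[D→φ1] = [F, F, T]
r3 m[D→φ2] = [T, T, T]
r4 m[φ0→K] = [F, T, F]
r4 m[φ0→D] = [T, T, T]
r4 m[φ1→B] = [T, F, F]
r4 m[φ1→D] = [T, T, T]
r4 m[φ2→D] = [F, F, T]
r4 m[K→φ0] = [T, T, T]
r4 m[B→φ1] = [T, T, T]
r4 m[D→φ0] = [F, F, T]
r4 m[D→φ1] = [F, F, T]
r4 m[D→φ2] = [T, T, T]
fixed point reached at round 4
b[B] = ⊗ incoming = [T, F, F]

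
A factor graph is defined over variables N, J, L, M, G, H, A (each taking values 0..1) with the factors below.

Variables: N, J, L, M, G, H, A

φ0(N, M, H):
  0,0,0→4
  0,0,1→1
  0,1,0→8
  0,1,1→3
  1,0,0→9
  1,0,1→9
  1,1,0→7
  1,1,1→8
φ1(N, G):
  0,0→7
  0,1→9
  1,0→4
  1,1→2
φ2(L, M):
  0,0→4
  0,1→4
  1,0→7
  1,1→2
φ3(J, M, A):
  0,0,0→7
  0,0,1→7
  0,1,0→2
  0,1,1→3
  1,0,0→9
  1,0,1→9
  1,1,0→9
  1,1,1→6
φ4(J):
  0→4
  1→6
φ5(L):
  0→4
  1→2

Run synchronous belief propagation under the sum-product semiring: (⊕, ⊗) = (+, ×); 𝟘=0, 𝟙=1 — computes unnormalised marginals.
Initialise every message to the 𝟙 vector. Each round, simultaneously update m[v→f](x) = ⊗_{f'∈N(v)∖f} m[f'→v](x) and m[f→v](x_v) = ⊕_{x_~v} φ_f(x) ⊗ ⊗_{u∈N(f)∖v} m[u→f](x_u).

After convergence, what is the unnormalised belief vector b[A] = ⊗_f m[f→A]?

init: all messages = 𝟙 over 2 values
r1 m[φ0→N] = [16, 33]
r1 m[φ0→M] = [23, 26]
r1 m[φ0→H] = [28, 21]
r1 m[φ1→N] = [16, 6]
r1 m[φ1→G] = [11, 11]
r1 m[φ2→L] = [8, 9]
r1 m[φ2→M] = [11, 6]
r1 m[φ3→J] = [19, 33]
r1 m[φ3→M] = [32, 20]
r1 m[φ3→A] = [27, 25]
r1 m[φ4→J] = [4, 6]
r1 m[φ5→L] = [4, 2]
r1 m[N→φ0] = [1, 1]
r1 m[N→φ1] = [1, 1]
r1 m[J→φ3] = [1, 1]
r1 m[J→φ4] = [1, 1]
r1 m[L→φ2] = [1, 1]
r1 m[L→φ5] = [1, 1]
r1 m[M→φ0] = [1, 1]
r1 m[M→φ2] = [1, 1]
r1 m[M→φ3] = [1, 1]
r1 m[G→φ1] = [1, 1]
r1 m[H→φ0] = [1, 1]
r1 m[A→φ3] = [1, 1]
r2 m[φ0→N] = [16, 33]
r2 m[φ0→M] = [23, 26]
r2 m[φ0→H] = [28, 21]
r2 m[φ1→N] = [16, 6]
r2 m[φ1→G] = [11, 11]
r2 m[φ2→L] = [8, 9]
r2 m[φ2→M] = [11, 6]
r2 m[φ3→J] = [19, 33]
r2 m[φ3→M] = [32, 20]
r2 m[φ3→A] = [27, 25]
r2 m[φ4→J] = [4, 6]
r2 m[φ5→L] = [4, 2]
r2 m[N→φ0] = [16, 6]
r2 m[N→φ1] = [16, 33]
r2 m[J→φ3] = [4, 6]
r2 m[J→φ4] = [19, 33]
r2 m[L→φ2] = [4, 2]
r2 m[L→φ5] = [8, 9]
r2 m[M→φ0] = [352, 120]
r2 m[M→φ2] = [736, 520]
r2 m[M→φ3] = [253, 156]
r2 m[G→φ1] = [1, 1]
r2 m[H→φ0] = [1, 1]
r2 m[A→φ3] = [1, 1]
r3 m[φ0→N] = [3080, 8136]
r3 m[φ0→M] = [188, 266]
r3 m[φ0→H] = [61936, 36160]
r3 m[φ1→N] = [16, 6]
r3 m[φ1→G] = [244, 210]
r3 m[φ2→L] = [5024, 6192]
r3 m[φ2→M] = [30, 20]
r3 m[φ3→J] = [4322, 6894]
r3 m[φ3→M] = [164, 110]
r3 m[φ3→A] = [30418, 28234]
r3 m[φ4→J] = [4, 6]
r3 m[φ5→L] = [4, 2]
r3 m[N→φ0] = [16, 6]
r3 m[N→φ1] = [16, 33]
r3 m[J→φ3] = [4, 6]
r3 m[J→φ4] = [19, 33]
r3 m[L→φ2] = [4, 2]
r3 m[L→φ5] = [8, 9]
r3 m[M→φ0] = [352, 120]
r3 m[M→φ2] = [736, 520]
r3 m[M→φ3] = [253, 156]
r3 m[G→φ1] = [1, 1]
r3 m[H→φ0] = [1, 1]
r3 m[A→φ3] = [1, 1]
r4 m[φ0→N] = [3080, 8136]
r4 m[φ0→M] = [188, 266]
r4 m[φ0→H] = [61936, 36160]
r4 m[φ1→N] = [16, 6]
r4 m[φ1→G] = [244, 210]
r4 m[φ2→L] = [5024, 6192]
r4 m[φ2→M] = [30, 20]
r4 m[φ3→J] = [4322, 6894]
r4 m[φ3→M] = [164, 110]
r4 m[φ3→A] = [30418, 28234]
r4 m[φ4→J] = [4, 6]
r4 m[φ5→L] = [4, 2]
r4 m[N→φ0] = [16, 6]
r4 m[N→φ1] = [3080, 8136]
r4 m[J→φ3] = [4, 6]
r4 m[J→φ4] = [4322, 6894]
r4 m[L→φ2] = [4, 2]
r4 m[L→φ5] = [5024, 6192]
r4 m[M→φ0] = [4920, 2200]
r4 m[M→φ2] = [30832, 29260]
r4 m[M→φ3] = [5640, 5320]
r4 m[G→φ1] = [1, 1]
r4 m[H→φ0] = [1, 1]
r4 m[A→φ3] = [1, 1]
r5 m[φ0→N] = [48800, 121560]
r5 m[φ0→M] = [188, 266]
r5 m[φ0→H] = [954560, 555600]
r5 m[φ1→N] = [16, 6]
r5 m[φ1→G] = [54104, 43992]
r5 m[φ2→L] = [240368, 274344]
r5 m[φ2→M] = [30, 20]
r5 m[φ3→J] = [105560, 181320]
r5 m[φ3→M] = [164, 110]
r5 m[φ3→A] = [792320, 717840]
r5 m[φ4→J] = [4, 6]
r5 m[φ5→L] = [4, 2]
r5 m[N→φ0] = [16, 6]
r5 m[N→φ1] = [3080, 8136]
r5 m[J→φ3] = [4, 6]
r5 m[J→φ4] = [4322, 6894]
r5 m[L→φ2] = [4, 2]
r5 m[L→φ5] = [5024, 6192]
r5 m[M→φ0] = [4920, 2200]
r5 m[M→φ2] = [30832, 29260]
r5 m[M→φ3] = [5640, 5320]
r5 m[G→φ1] = [1, 1]
r5 m[H→φ0] = [1, 1]
r5 m[A→φ3] = [1, 1]
r6 m[φ0→N] = [48800, 121560]
r6 m[φ0→M] = [188, 266]
r6 m[φ0→H] = [954560, 555600]
r6 m[φ1→N] = [16, 6]
r6 m[φ1→G] = [54104, 43992]
r6 m[φ2→L] = [240368, 274344]
r6 m[φ2→M] = [30, 20]
r6 m[φ3→J] = [105560, 181320]
r6 m[φ3→M] = [164, 110]
r6 m[φ3→A] = [792320, 717840]
r6 m[φ4→J] = [4, 6]
r6 m[φ5→L] = [4, 2]
r6 m[N→φ0] = [16, 6]
r6 m[N→φ1] = [48800, 121560]
r6 m[J→φ3] = [4, 6]
r6 m[J→φ4] = [105560, 181320]
r6 m[L→φ2] = [4, 2]
r6 m[L→φ5] = [240368, 274344]
r6 m[M→φ0] = [4920, 2200]
r6 m[M→φ2] = [30832, 29260]
r6 m[M→φ3] = [5640, 5320]
r6 m[G→φ1] = [1, 1]
r6 m[H→φ0] = [1, 1]
r6 m[A→φ3] = [1, 1]
r7 m[φ0→N] = [48800, 121560]
r7 m[φ0→M] = [188, 266]
r7 m[φ0→H] = [954560, 555600]
r7 m[φ1→N] = [16, 6]
r7 m[φ1→G] = [827840, 682320]
r7 m[φ2→L] = [240368, 274344]
r7 m[φ2→M] = [30, 20]
r7 m[φ3→J] = [105560, 181320]
r7 m[φ3→M] = [164, 110]
r7 m[φ3→A] = [792320, 717840]
r7 m[φ4→J] = [4, 6]
r7 m[φ5→L] = [4, 2]
r7 m[N→φ0] = [16, 6]
r7 m[N→φ1] = [48800, 121560]
r7 m[J→φ3] = [4, 6]
r7 m[J→φ4] = [105560, 181320]
r7 m[L→φ2] = [4, 2]
r7 m[L→φ5] = [240368, 274344]
r7 m[M→φ0] = [4920, 2200]
r7 m[M→φ2] = [30832, 29260]
r7 m[M→φ3] = [5640, 5320]
r7 m[G→φ1] = [1, 1]
r7 m[H→φ0] = [1, 1]
r7 m[A→φ3] = [1, 1]
r8 m[φ0→N] = [48800, 121560]
r8 m[φ0→M] = [188, 266]
r8 m[φ0→H] = [954560, 555600]
r8 m[φ1→N] = [16, 6]
r8 m[φ1→G] = [827840, 682320]
r8 m[φ2→L] = [240368, 274344]
r8 m[φ2→M] = [30, 20]
r8 m[φ3→J] = [105560, 181320]
r8 m[φ3→M] = [164, 110]
r8 m[φ3→A] = [792320, 717840]
r8 m[φ4→J] = [4, 6]
r8 m[φ5→L] = [4, 2]
r8 m[N→φ0] = [16, 6]
r8 m[N→φ1] = [48800, 121560]
r8 m[J→φ3] = [4, 6]
r8 m[J→φ4] = [105560, 181320]
r8 m[L→φ2] = [4, 2]
r8 m[L→φ5] = [240368, 274344]
r8 m[M→φ0] = [4920, 2200]
r8 m[M→φ2] = [30832, 29260]
r8 m[M→φ3] = [5640, 5320]
r8 m[G→φ1] = [1, 1]
r8 m[H→φ0] = [1, 1]
r8 m[A→φ3] = [1, 1]
fixed point reached at round 8
b[A] = ⊗ incoming = [792320, 717840]

b[A] = [792320, 717840]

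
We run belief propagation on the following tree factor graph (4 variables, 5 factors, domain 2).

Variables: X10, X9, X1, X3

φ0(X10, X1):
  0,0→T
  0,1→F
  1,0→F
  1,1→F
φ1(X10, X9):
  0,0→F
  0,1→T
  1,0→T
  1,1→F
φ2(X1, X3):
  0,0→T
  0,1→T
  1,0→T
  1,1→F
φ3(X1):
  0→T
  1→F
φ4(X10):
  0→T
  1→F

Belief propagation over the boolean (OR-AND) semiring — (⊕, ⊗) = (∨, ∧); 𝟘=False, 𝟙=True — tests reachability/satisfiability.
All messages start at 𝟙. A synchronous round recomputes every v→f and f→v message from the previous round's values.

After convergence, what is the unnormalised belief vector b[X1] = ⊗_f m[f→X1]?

init: all messages = 𝟙 over 2 values
r1 m[φ0→X10] = [T, F]
r1 m[φ0→X1] = [T, F]
r1 m[φ1→X10] = [T, T]
r1 m[φ1→X9] = [T, T]
r1 m[φ2→X1] = [T, T]
r1 m[φ2→X3] = [T, T]
r1 m[φ3→X1] = [T, F]
r1 m[φ4→X10] = [T, F]
r1 m[X10→φ0] = [T, T]
r1 m[X10→φ1] = [T, T]
r1 m[X10→φ4] = [T, T]
r1 m[X9→φ1] = [T, T]
r1 m[X1→φ0] = [T, T]
r1 m[X1→φ2] = [T, T]
r1 m[X1→φ3] = [T, T]
r1 m[X3→φ2] = [T, T]
r2 m[φ0→X10] = [T, F]
r2 m[φ0→X1] = [T, F]
r2 m[φ1→X10] = [T, T]
r2 m[φ1→X9] = [T, T]
r2 m[φ2→X1] = [T, T]
r2 m[φ2→X3] = [T, T]
r2 m[φ3→X1] = [T, F]
r2 m[φ4→X10] = [T, F]
r2 m[X10→φ0] = [T, F]
r2 m[X10→φ1] = [T, F]
r2 m[X10→φ4] = [T, F]
r2 m[X9→φ1] = [T, T]
r2 m[X1→φ0] = [T, F]
r2 m[X1→φ2] = [T, F]
r2 m[X1→φ3] = [T, F]
r2 m[X3→φ2] = [T, T]
r3 m[φ0→X10] = [T, F]
r3 m[φ0→X1] = [T, F]
r3 m[φ1→X10] = [T, T]
r3 m[φ1→X9] = [F, T]
r3 m[φ2→X1] = [T, T]
r3 m[φ2→X3] = [T, T]
r3 m[φ3→X1] = [T, F]
r3 m[φ4→X10] = [T, F]
r3 m[X10→φ0] = [T, F]
r3 m[X10→φ1] = [T, F]
r3 m[X10→φ4] = [T, F]
r3 m[X9→φ1] = [T, T]
r3 m[X1→φ0] = [T, F]
r3 m[X1→φ2] = [T, F]
r3 m[X1→φ3] = [T, F]
r3 m[X3→φ2] = [T, T]
r4 m[φ0→X10] = [T, F]
r4 m[φ0→X1] = [T, F]
r4 m[φ1→X10] = [T, T]
r4 m[φ1→X9] = [F, T]
r4 m[φ2→X1] = [T, T]
r4 m[φ2→X3] = [T, T]
r4 m[φ3→X1] = [T, F]
r4 m[φ4→X10] = [T, F]
r4 m[X10→φ0] = [T, F]
r4 m[X10→φ1] = [T, F]
r4 m[X10→φ4] = [T, F]
r4 m[X9→φ1] = [T, T]
r4 m[X1→φ0] = [T, F]
r4 m[X1→φ2] = [T, F]
r4 m[X1→φ3] = [T, F]
r4 m[X3→φ2] = [T, T]
fixed point reached at round 4
b[X1] = ⊗ incoming = [T, F]

b[X1] = [T, F]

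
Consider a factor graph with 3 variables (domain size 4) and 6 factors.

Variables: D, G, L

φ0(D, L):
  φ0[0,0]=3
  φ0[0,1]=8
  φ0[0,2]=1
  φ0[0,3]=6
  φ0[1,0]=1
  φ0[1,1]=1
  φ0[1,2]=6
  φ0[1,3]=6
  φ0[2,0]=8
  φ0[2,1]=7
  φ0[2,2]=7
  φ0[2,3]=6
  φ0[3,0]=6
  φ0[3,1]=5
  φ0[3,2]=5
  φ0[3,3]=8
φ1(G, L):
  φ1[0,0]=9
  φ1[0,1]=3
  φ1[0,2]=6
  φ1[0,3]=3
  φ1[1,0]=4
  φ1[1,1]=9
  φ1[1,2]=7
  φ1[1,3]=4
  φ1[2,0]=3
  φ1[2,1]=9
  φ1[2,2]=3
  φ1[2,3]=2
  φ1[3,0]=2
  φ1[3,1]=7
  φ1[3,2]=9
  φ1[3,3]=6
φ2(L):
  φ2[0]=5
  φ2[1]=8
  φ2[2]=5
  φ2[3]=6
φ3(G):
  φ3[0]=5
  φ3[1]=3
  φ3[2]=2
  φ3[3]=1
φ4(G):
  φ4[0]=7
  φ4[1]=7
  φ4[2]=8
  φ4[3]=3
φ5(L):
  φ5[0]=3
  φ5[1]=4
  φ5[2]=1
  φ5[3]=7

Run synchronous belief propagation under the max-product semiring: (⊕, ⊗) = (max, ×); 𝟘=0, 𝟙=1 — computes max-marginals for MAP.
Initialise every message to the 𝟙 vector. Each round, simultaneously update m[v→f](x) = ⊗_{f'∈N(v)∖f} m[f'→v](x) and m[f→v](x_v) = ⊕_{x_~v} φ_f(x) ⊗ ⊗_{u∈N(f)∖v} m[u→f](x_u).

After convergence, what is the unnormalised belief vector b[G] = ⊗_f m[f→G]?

init: all messages = 𝟙 over 4 values
r1 m[φ0→D] = [8, 6, 8, 8]
r1 m[φ0→L] = [8, 8, 7, 8]
r1 m[φ1→G] = [9, 9, 9, 9]
r1 m[φ1→L] = [9, 9, 9, 6]
r1 m[φ2→L] = [5, 8, 5, 6]
r1 m[φ3→G] = [5, 3, 2, 1]
r1 m[φ4→G] = [7, 7, 8, 3]
r1 m[φ5→L] = [3, 4, 1, 7]
r1 m[D→φ0] = [1, 1, 1, 1]
r1 m[G→φ1] = [1, 1, 1, 1]
r1 m[G→φ3] = [1, 1, 1, 1]
r1 m[G→φ4] = [1, 1, 1, 1]
r1 m[L→φ0] = [1, 1, 1, 1]
r1 m[L→φ1] = [1, 1, 1, 1]
r1 m[L→φ2] = [1, 1, 1, 1]
r1 m[L→φ5] = [1, 1, 1, 1]
r2 m[φ0→D] = [8, 6, 8, 8]
r2 m[φ0→L] = [8, 8, 7, 8]
r2 m[φ1→G] = [9, 9, 9, 9]
r2 m[φ1→L] = [9, 9, 9, 6]
r2 m[φ2→L] = [5, 8, 5, 6]
r2 m[φ3→G] = [5, 3, 2, 1]
r2 m[φ4→G] = [7, 7, 8, 3]
r2 m[φ5→L] = [3, 4, 1, 7]
r2 m[D→φ0] = [1, 1, 1, 1]
r2 m[G→φ1] = [35, 21, 16, 3]
r2 m[G→φ3] = [63, 63, 72, 27]
r2 m[G→φ4] = [45, 27, 18, 9]
r2 m[L→φ0] = [135, 288, 45, 252]
r2 m[L→φ1] = [120, 256, 35, 336]
r2 m[L→φ2] = [216, 288, 63, 336]
r2 m[L→φ5] = [360, 576, 315, 288]
r3 m[φ0→D] = [2304, 1512, 2016, 2016]
r3 m[φ0→L] = [8, 8, 7, 8]
r3 m[φ1→G] = [1080, 2304, 2304, 2016]
r3 m[φ1→L] = [315, 189, 210, 105]
r3 m[φ2→L] = [5, 8, 5, 6]
r3 m[φ3→G] = [5, 3, 2, 1]
r3 m[φ4→G] = [7, 7, 8, 3]
r3 m[φ5→L] = [3, 4, 1, 7]
r3 m[D→φ0] = [1, 1, 1, 1]
r3 m[G→φ1] = [35, 21, 16, 3]
r3 m[G→φ3] = [63, 63, 72, 27]
r3 m[G→φ4] = [45, 27, 18, 9]
r3 m[L→φ0] = [135, 288, 45, 252]
r3 m[L→φ1] = [120, 256, 35, 336]
r3 m[L→φ2] = [216, 288, 63, 336]
r3 m[L→φ5] = [360, 576, 315, 288]
r4 m[φ0→D] = [2304, 1512, 2016, 2016]
r4 m[φ0→L] = [8, 8, 7, 8]
r4 m[φ1→G] = [1080, 2304, 2304, 2016]
r4 m[φ1→L] = [315, 189, 210, 105]
r4 m[φ2→L] = [5, 8, 5, 6]
r4 m[φ3→G] = [5, 3, 2, 1]
r4 m[φ4→G] = [7, 7, 8, 3]
r4 m[φ5→L] = [3, 4, 1, 7]
r4 m[D→φ0] = [1, 1, 1, 1]
r4 m[G→φ1] = [35, 21, 16, 3]
r4 m[G→φ3] = [7560, 16128, 18432, 6048]
r4 m[G→φ4] = [5400, 6912, 4608, 2016]
r4 m[L→φ0] = [4725, 6048, 1050, 4410]
r4 m[L→φ1] = [120, 256, 35, 336]
r4 m[L→φ2] = [7560, 6048, 1470, 5880]
r4 m[L→φ5] = [12600, 12096, 7350, 5040]
r5 m[φ0→D] = [48384, 26460, 42336, 35280]
r5 m[φ0→L] = [8, 8, 7, 8]
r5 m[φ1→G] = [1080, 2304, 2304, 2016]
r5 m[φ1→L] = [315, 189, 210, 105]
r5 m[φ2→L] = [5, 8, 5, 6]
r5 m[φ3→G] = [5, 3, 2, 1]
r5 m[φ4→G] = [7, 7, 8, 3]
r5 m[φ5→L] = [3, 4, 1, 7]
r5 m[D→φ0] = [1, 1, 1, 1]
r5 m[G→φ1] = [35, 21, 16, 3]
r5 m[G→φ3] = [7560, 16128, 18432, 6048]
r5 m[G→φ4] = [5400, 6912, 4608, 2016]
r5 m[L→φ0] = [4725, 6048, 1050, 4410]
r5 m[L→φ1] = [120, 256, 35, 336]
r5 m[L→φ2] = [7560, 6048, 1470, 5880]
r5 m[L→φ5] = [12600, 12096, 7350, 5040]
r6 m[φ0→D] = [48384, 26460, 42336, 35280]
r6 m[φ0→L] = [8, 8, 7, 8]
r6 m[φ1→G] = [1080, 2304, 2304, 2016]
r6 m[φ1→L] = [315, 189, 210, 105]
r6 m[φ2→L] = [5, 8, 5, 6]
r6 m[φ3→G] = [5, 3, 2, 1]
r6 m[φ4→G] = [7, 7, 8, 3]
r6 m[φ5→L] = [3, 4, 1, 7]
r6 m[D→φ0] = [1, 1, 1, 1]
r6 m[G→φ1] = [35, 21, 16, 3]
r6 m[G→φ3] = [7560, 16128, 18432, 6048]
r6 m[G→φ4] = [5400, 6912, 4608, 2016]
r6 m[L→φ0] = [4725, 6048, 1050, 4410]
r6 m[L→φ1] = [120, 256, 35, 336]
r6 m[L→φ2] = [7560, 6048, 1470, 5880]
r6 m[L→φ5] = [12600, 12096, 7350, 5040]
fixed point reached at round 6
b[G] = ⊗ incoming = [37800, 48384, 36864, 6048]

b[G] = [37800, 48384, 36864, 6048]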